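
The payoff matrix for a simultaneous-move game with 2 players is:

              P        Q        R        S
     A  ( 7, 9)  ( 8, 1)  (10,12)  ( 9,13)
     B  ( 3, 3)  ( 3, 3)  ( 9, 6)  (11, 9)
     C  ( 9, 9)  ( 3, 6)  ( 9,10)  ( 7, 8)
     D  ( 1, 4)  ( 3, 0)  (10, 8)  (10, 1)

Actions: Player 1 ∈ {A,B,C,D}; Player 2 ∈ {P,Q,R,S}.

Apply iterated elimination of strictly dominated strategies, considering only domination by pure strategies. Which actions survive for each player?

Survivors P1:{A,B,D} P2:{R,S}

P2 drop P (R beats it: A:12>9 B:6>3 C:10>9 D:8>4)
P1 drop C (A beats it: Q:8>3 R:10>9 S:9>7)
P2 drop Q (R beats it: A:12>1 B:6>3 D:8>0)
P1→{A,B,D} P2→{R,S}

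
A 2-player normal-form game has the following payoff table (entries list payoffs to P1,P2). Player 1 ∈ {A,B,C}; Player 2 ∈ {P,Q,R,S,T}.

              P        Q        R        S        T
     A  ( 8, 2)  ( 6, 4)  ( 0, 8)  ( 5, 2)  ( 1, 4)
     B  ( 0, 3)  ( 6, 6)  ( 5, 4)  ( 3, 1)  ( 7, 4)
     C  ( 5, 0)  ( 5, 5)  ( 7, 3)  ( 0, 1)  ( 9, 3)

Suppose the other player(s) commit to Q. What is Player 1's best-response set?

BR_1 = {A,B}

u_1(A vs Q) = 6
u_1(B vs Q) = 6
u_1(C vs Q) = 5
max payoff 6 at {A,B}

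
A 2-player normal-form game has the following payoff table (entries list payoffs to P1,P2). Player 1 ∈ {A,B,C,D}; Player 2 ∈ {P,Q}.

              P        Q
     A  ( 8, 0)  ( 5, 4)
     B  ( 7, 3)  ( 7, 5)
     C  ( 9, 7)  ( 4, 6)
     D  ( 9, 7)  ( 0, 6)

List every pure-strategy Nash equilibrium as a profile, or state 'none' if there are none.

(A,P): not NE [P1→D gives 9>8; P2→Q gives 4>0]
(A,Q): not NE [P1→B gives 7>5]
(B,P): not NE [P1→D gives 9>7; P2→Q gives 5>3]
(B,Q): NE
(C,P): NE
(C,Q): not NE [P1→B gives 7>4; P2→P gives 7>6]
(D,P): NE
(D,Q): not NE [P1→B gives 7>0; P2→P gives 7>6]

PSNE = {(B,Q), (C,P), (D,P)}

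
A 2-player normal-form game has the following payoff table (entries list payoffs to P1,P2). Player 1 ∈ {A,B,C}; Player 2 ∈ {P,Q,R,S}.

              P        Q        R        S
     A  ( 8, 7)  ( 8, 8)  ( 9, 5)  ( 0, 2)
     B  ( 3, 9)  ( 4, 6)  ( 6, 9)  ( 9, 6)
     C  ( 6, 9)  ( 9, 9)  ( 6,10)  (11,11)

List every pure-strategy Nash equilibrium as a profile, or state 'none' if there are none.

(A,P): not NE [P2→Q gives 8>7]
(A,Q): not NE [P1→C gives 9>8]
(A,R): not NE [P2→Q gives 8>5]
(A,S): not NE [P1→C gives 11>0; P2→Q gives 8>2]
(B,P): not NE [P1→A gives 8>3]
(B,Q): not NE [P1→C gives 9>4; P2→R gives 9>6]
(B,R): not NE [P1→A gives 9>6]
(B,S): not NE [P1→C gives 11>9; P2→R gives 9>6]
(C,P): not NE [P1→A gives 8>6; P2→S gives 11>9]
(C,Q): not NE [P2→S gives 11>9]
(C,R): not NE [P1→A gives 9>6; P2→S gives 11>10]
(C,S): NE

Nash profiles: (C,S)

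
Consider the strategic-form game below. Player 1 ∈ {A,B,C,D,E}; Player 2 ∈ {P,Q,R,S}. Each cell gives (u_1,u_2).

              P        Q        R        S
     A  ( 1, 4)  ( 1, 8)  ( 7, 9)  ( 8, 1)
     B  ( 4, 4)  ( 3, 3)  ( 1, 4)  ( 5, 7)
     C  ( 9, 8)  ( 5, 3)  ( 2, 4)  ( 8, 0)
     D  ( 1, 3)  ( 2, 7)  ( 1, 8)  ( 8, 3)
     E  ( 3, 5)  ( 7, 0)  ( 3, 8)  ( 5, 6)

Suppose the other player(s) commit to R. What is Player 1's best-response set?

u_1(A vs R) = 7
u_1(B vs R) = 1
u_1(C vs R) = 2
u_1(D vs R) = 1
u_1(E vs R) = 3
max payoff 7 at {A}

P1 best: {A}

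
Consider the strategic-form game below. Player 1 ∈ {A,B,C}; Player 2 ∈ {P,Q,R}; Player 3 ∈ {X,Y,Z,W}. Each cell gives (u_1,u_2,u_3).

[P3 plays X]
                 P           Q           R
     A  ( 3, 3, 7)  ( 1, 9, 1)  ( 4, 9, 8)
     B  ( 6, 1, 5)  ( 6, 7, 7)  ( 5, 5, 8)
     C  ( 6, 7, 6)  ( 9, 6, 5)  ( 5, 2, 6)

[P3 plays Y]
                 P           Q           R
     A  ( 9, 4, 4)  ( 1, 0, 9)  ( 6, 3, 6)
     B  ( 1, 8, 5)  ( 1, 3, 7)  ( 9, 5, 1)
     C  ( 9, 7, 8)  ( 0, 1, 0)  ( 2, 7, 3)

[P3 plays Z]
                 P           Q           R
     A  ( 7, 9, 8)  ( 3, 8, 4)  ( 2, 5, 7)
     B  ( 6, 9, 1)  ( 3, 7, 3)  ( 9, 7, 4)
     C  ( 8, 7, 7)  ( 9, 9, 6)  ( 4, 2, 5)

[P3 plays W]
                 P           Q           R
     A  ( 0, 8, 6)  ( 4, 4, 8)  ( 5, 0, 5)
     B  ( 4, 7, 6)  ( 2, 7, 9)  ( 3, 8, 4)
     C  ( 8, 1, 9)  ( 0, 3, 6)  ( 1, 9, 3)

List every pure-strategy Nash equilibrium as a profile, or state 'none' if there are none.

(A,P,X): not NE [P1→C gives 6>3; P2→R gives 9>3; P3→Z gives 8>7]
(A,P,Y): not NE [P3→Z gives 8>4]
(A,P,Z): not NE [P1→C gives 8>7]
(A,P,W): not NE [P1→C gives 8>0; P3→Z gives 8>6]
(A,Q,X): not NE [P1→C gives 9>1; P3→Y gives 9>1]
(A,Q,Y): not NE [P2→P gives 4>0]
(A,Q,Z): not NE [P1→C gives 9>3; P2→P gives 9>8; P3→Y gives 9>4]
(A,Q,W): not NE [P2→P gives 8>4; P3→Y gives 9>8]
(A,R,X): not NE [P1→C gives 5>4]
(A,R,Y): not NE [P1→B gives 9>6; P2→P gives 4>3; P3→X gives 8>6]
(A,R,Z): not NE [P1→B gives 9>2; P2→P gives 9>5; P3→X gives 8>7]
(A,R,W): not NE [P2→P gives 8>0; P3→X gives 8>5]
(B,P,X): not NE [P2→Q gives 7>1; P3→W gives 6>5]
(B,P,Y): not NE [P1→C gives 9>1; P3→W gives 6>5]
(B,P,Z): not NE [P1→C gives 8>6; P3→W gives 6>1]
(B,P,W): not NE [P1→C gives 8>4; P2→R gives 8>7]
(B,Q,X): not NE [P1→C gives 9>6; P3→W gives 9>7]
(B,Q,Y): not NE [P2→P gives 8>3; P3→W gives 9>7]
(B,Q,Z): not NE [P1→C gives 9>3; P2→P gives 9>7; P3→W gives 9>3]
(B,Q,W): not NE [P1→A gives 4>2; P2→R gives 8>7]
(B,R,X): not NE [P2→Q gives 7>5]
(B,R,Y): not NE [P2→P gives 8>5; P3→X gives 8>1]
(B,R,Z): not NE [P2→P gives 9>7; P3→X gives 8>4]
(B,R,W): not NE [P1→A gives 5>3; P3→X gives 8>4]
(C,P,X): not NE [P3→W gives 9>6]
(C,P,Y): not NE [P3→W gives 9>8]
(C,P,Z): not NE [P2→Q gives 9>7; P3→W gives 9>7]
(C,P,W): not NE [P2→R gives 9>1]
(C,Q,X): not NE [P2→P gives 7>6; P3→W gives 6>5]
(C,Q,Y): not NE [P1→B gives 1>0; P2→R gives 7>1; P3→W gives 6>0]
(C,Q,Z): NE
(C,Q,W): not NE [P1→A gives 4>0; P2→R gives 9>3]
(C,R,X): not NE [P2→P gives 7>2]
(C,R,Y): not NE [P1→B gives 9>2; P3→X gives 6>3]
(C,R,Z): not NE [P1→B gives 9>4; P2→Q gives 9>2; P3→X gives 6>5]
(C,R,W): not NE [P1→A gives 5>1; P3→X gives 6>3]

PSNE = {(C,Q,Z)}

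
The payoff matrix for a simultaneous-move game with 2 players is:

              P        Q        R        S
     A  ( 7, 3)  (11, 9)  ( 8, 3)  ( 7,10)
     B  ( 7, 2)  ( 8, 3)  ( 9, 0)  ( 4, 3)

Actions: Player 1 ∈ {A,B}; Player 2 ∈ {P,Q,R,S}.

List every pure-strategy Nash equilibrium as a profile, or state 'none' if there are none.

Nash profiles: (A,S)

(A,P): not NE [P2→S gives 10>3]
(A,Q): not NE [P2→S gives 10>9]
(A,R): not NE [P1→B gives 9>8; P2→S gives 10>3]
(A,S): NE
(B,P): not NE [P2→S gives 3>2]
(B,Q): not NE [P1→A gives 11>8]
(B,R): not NE [P2→S gives 3>0]
(B,S): not NE [P1→A gives 7>4]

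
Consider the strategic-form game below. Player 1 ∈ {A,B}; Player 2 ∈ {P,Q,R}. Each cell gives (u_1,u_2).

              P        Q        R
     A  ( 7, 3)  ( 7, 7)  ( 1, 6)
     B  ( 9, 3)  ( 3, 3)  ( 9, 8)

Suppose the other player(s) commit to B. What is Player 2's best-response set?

u_2(P vs B) = 3
u_2(Q vs B) = 3
u_2(R vs B) = 8
max payoff 8 at {R}

P2 best: {R}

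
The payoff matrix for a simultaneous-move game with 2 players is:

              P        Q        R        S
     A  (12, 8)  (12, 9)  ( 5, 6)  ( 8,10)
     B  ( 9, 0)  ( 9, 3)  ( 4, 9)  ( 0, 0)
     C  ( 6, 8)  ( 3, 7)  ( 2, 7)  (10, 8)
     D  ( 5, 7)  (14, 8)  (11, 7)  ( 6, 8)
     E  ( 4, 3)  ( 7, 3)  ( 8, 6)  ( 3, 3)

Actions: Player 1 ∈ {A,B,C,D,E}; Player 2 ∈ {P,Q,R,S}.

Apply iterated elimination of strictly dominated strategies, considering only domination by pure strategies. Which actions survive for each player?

P1 drop B (A beats it: P:12>9 Q:12>9 R:5>4 S:8>0)
P1 drop E (D beats it: P:5>4 Q:14>7 R:11>8 S:6>3)
P2 drop R (S beats it: A:10>6 C:8>7 D:8>7)
P1→{A,C,D} P2→{P,Q,S}

IESDS → P1:{A,C,D} P2:{P,Q,S}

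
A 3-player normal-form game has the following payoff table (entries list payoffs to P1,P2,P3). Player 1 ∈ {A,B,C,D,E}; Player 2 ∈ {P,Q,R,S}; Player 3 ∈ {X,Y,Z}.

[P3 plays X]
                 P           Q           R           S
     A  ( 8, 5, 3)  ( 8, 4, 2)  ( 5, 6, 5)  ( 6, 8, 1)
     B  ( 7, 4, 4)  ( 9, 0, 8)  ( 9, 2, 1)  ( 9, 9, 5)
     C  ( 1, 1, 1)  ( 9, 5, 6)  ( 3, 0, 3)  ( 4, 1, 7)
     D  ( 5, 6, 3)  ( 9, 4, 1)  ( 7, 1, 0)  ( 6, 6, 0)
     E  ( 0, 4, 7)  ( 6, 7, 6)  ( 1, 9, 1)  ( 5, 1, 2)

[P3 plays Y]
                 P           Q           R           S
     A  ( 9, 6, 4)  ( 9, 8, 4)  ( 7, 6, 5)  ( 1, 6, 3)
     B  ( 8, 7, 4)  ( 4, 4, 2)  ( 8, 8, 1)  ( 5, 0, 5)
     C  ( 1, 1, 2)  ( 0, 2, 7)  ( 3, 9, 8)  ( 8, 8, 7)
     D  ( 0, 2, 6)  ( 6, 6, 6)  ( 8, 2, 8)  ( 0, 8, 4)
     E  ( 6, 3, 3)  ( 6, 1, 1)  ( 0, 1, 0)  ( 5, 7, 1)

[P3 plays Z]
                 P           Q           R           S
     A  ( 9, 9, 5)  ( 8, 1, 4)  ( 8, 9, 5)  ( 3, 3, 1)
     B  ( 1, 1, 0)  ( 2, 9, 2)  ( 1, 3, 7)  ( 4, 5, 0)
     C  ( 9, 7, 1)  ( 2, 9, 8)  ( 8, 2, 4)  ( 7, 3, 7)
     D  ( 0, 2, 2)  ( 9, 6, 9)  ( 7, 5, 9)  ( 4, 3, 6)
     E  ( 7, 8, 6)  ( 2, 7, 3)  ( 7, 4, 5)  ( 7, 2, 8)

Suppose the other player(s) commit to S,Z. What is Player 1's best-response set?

u_1(A vs S,Z) = 3
u_1(B vs S,Z) = 4
u_1(C vs S,Z) = 7
u_1(D vs S,Z) = 4
u_1(E vs S,Z) = 7
max payoff 7 at {C,E}

BR_1 = {C,E}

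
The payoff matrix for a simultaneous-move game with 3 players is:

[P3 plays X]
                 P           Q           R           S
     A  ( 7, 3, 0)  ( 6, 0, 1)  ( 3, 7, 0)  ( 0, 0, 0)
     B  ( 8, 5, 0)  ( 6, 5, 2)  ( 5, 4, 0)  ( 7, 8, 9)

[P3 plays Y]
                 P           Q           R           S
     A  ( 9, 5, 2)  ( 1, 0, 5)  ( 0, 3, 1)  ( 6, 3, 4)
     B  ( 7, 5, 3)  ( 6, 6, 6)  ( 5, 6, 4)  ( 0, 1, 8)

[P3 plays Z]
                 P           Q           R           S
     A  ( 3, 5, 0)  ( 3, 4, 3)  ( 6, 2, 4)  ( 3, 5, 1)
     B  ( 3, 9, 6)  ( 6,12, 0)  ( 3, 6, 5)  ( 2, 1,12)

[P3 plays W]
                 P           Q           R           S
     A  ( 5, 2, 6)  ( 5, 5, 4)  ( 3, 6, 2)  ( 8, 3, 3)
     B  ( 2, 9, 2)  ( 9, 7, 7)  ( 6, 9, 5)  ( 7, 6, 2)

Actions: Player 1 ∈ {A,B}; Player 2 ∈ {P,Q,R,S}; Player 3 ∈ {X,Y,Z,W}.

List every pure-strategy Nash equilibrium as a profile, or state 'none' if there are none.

NE set: (B,R,W)

(A,P,X): not NE [P1→B gives 8>7; P2→R gives 7>3; P3→W gives 6>0]
(A,P,Y): not NE [P3→W gives 6>2]
(A,P,Z): not NE [P3→W gives 6>0]
(A,P,W): not NE [P2→R gives 6>2]
(A,Q,X): not NE [P2→R gives 7>0; P3→Y gives 5>1]
(A,Q,Y): not NE [P1→B gives 6>1; P2→P gives 5>0]
(A,Q,Z): not NE [P1→B gives 6>3; P2→S gives 5>4; P3→Y gives 5>3]
(A,Q,W): not NE [P1→B gives 9>5; P2→R gives 6>5; P3→Y gives 5>4]
(A,R,X): not NE [P1→B gives 5>3; P3→Z gives 4>0]
(A,R,Y): not NE [P1→B gives 5>0; P2→P gives 5>3; P3→Z gives 4>1]
(A,R,Z): not NE [P2→S gives 5>2]
(A,R,W): not NE [P1→B gives 6>3; P3→Z gives 4>2]
(A,S,X): not NE [P1→B gives 7>0; P2→R gives 7>0; P3→Y gives 4>0]
(A,S,Y): not NE [P2→P gives 5>3]
(A,S,Z): not NE [P3→Y gives 4>1]
(A,S,W): not NE [P2→R gives 6>3; P3→Y gives 4>3]
(B,P,X): not NE [P2→S gives 8>5; P3→Z gives 6>0]
(B,P,Y): not NE [P1→A gives 9>7; P2→R gives 6>5; P3→Z gives 6>3]
(B,P,Z): not NE [P2→Q gives 12>9]
(B,P,W): not NE [P1→A gives 5>2; P3→Z gives 6>2]
(B,Q,X): not NE [P2→S gives 8>5; P3→W gives 7>2]
(B,Q,Y): not NE [P3→W gives 7>6]
(B,Q,Z): not NE [P3→W gives 7>0]
(B,Q,W): not NE [P2→R gives 9>7]
(B,R,X): not NE [P2→S gives 8>4; P3→W gives 5>0]
(B,R,Y): not NE [P3→W gives 5>4]
(B,R,Z): not NE [P1→A gives 6>3; P2→Q gives 12>6]
(B,R,W): NE
(B,S,X): not NE [P3→Z gives 12>9]
(B,S,Y): not NE [P1→A gives 6>0; P2→R gives 6>1; P3→Z gives 12>8]
(B,S,Z): not NE [P1→A gives 3>2; P2→Q gives 12>1]
(B,S,W): not NE [P1→A gives 8>7; P2→R gives 9>6; P3→Z gives 12>2]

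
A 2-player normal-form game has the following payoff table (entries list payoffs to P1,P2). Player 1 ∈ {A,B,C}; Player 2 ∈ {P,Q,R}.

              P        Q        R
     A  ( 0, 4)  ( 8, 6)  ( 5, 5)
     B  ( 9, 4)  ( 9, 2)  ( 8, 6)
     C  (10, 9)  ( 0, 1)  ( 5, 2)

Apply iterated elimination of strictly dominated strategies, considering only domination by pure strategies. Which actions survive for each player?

P1 drop A (B beats it: P:9>0 Q:9>8 R:8>5)
P2 drop Q (P beats it: B:4>2 C:9>1)
P1→{B,C} P2→{P,R}

Remaining: P1:{B,C} P2:{P,R}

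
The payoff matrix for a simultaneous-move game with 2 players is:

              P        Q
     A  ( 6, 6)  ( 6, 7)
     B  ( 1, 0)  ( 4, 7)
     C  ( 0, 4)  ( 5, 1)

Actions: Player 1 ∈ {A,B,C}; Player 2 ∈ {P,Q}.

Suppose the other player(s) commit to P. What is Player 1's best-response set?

u_1(A vs P) = 6
u_1(B vs P) = 1
u_1(C vs P) = 0
max payoff 6 at {A}

P1 best: {A}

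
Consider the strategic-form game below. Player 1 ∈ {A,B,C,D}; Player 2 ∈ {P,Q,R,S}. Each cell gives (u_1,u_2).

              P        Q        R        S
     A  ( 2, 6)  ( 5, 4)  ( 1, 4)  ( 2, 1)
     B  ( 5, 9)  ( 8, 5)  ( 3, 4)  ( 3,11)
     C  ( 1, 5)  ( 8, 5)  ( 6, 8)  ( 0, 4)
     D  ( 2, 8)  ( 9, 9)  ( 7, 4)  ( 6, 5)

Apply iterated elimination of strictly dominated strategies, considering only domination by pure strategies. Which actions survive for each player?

P1 drop A (B beats it: P:5>2 Q:8>5 R:3>1 S:3>2)
P1 drop C (D beats it: P:2>1 Q:9>8 R:7>6 S:6>0)
P2 drop R (P beats it: B:9>4 D:8>4)
P1→{B,D} P2→{P,Q,S}

Remaining: P1:{B,D} P2:{P,Q,S}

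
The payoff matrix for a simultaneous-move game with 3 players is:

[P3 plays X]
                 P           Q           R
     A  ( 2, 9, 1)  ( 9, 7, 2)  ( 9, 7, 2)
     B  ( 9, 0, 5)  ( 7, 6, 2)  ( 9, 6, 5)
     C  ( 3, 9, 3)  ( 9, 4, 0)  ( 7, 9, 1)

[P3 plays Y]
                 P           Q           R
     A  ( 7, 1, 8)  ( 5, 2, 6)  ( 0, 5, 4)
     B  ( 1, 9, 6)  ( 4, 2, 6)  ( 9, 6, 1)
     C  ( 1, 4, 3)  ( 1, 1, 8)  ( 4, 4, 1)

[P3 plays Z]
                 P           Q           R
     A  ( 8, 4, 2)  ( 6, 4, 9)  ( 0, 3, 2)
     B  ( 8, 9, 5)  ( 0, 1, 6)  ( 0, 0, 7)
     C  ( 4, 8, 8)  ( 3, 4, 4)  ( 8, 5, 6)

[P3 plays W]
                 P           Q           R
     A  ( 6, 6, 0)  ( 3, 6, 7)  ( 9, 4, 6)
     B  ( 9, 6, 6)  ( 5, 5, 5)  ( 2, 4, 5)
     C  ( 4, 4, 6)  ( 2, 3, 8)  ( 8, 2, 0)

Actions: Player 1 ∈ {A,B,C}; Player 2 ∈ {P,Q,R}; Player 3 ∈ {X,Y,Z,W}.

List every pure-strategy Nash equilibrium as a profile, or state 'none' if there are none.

(A,P,X): not NE [P1→B gives 9>2; P3→Y gives 8>1]
(A,P,Y): not NE [P2→R gives 5>1]
(A,P,Z): not NE [P3→Y gives 8>2]
(A,P,W): not NE [P1→B gives 9>6; P3→Y gives 8>0]
(A,Q,X): not NE [P2→P gives 9>7; P3→Z gives 9>2]
(A,Q,Y): not NE [P2→R gives 5>2; P3→Z gives 9>6]
(A,Q,Z): NE
(A,Q,W): not NE [P1→B gives 5>3; P3→Z gives 9>7]
(A,R,X): not NE [P2→P gives 9>7; P3→W gives 6>2]
(A,R,Y): not NE [P1→B gives 9>0; P3→W gives 6>4]
(A,R,Z): not NE [P1→C gives 8>0; P2→Q gives 4>3; P3→W gives 6>2]
(A,R,W): not NE [P2→Q gives 6>4]
(B,P,X): not NE [P2→R gives 6>0; P3→W gives 6>5]
(B,P,Y): not NE [P1→A gives 7>1]
(B,P,Z): not NE [P3→W gives 6>5]
(B,P,W): NE
(B,Q,X): not NE [P1→C gives 9>7; P3→Z gives 6>2]
(B,Q,Y): not NE [P1→A gives 5>4; P2→P gives 9>2]
(B,Q,Z): not NE [P1→A gives 6>0; P2→P gives 9>1]
(B,Q,W): not NE [P2→P gives 6>5; P3→Z gives 6>5]
(B,R,X): not NE [P3→Z gives 7>5]
(B,R,Y): not NE [P2→P gives 9>6; P3→Z gives 7>1]
(B,R,Z): not NE [P1→C gives 8>0; P2→P gives 9>0]
(B,R,W): not NE [P1→A gives 9>2; P2→P gives 6>4; P3→Z gives 7>5]
(C,P,X): not NE [P1→B gives 9>3; P3→Z gives 8>3]
(C,P,Y): not NE [P1→A gives 7>1; P3→Z gives 8>3]
(C,P,Z): not NE [P1→B gives 8>4]
(C,P,W): not NE [P1→B gives 9>4; P3→Z gives 8>6]
(C,Q,X): not NE [P2→R gives 9>4; P3→W gives 8>0]
(C,Q,Y): not NE [P1→A gives 5>1; P2→R gives 4>1]
(C,Q,Z): not NE [P1→A gives 6>3; P2→P gives 8>4; P3→W gives 8>4]
(C,Q,W): not NE [P1→B gives 5>2; P2→P gives 4>3]
(C,R,X): not NE [P1→B gives 9>7; P3→Z gives 6>1]
(C,R,Y): not NE [P1→B gives 9>4; P3→Z gives 6>1]
(C,R,Z): not NE [P2→P gives 8>5]
(C,R,W): not NE [P1→A gives 9>8; P2→P gives 4>2; P3→Z gives 6>0]

NE set: (A,Q,Z), (B,P,W)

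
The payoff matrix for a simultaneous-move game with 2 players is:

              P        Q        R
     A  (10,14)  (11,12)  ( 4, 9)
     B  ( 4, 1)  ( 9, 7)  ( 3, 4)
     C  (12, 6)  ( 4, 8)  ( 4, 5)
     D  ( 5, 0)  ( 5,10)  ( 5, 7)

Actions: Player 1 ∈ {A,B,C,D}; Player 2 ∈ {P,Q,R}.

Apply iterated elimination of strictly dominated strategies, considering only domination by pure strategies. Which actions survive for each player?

P1 drop B (A beats it: P:10>4 Q:11>9 R:4>3)
P2 drop R (Q beats it: A:12>9 C:8>5 D:10>7)
P1 drop D (A beats it: P:10>5 Q:11>5)
P1→{A,C} P2→{P,Q}

IESDS → P1:{A,C} P2:{P,Q}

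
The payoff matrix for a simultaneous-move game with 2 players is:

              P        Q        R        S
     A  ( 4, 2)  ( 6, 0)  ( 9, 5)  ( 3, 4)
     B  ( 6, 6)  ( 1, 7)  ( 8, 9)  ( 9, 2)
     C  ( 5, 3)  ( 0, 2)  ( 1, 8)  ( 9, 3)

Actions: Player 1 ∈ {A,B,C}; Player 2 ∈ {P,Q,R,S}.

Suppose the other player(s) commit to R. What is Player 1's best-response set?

P1 best: {A}

u_1(A vs R) = 9
u_1(B vs R) = 8
u_1(C vs R) = 1
max payoff 9 at {A}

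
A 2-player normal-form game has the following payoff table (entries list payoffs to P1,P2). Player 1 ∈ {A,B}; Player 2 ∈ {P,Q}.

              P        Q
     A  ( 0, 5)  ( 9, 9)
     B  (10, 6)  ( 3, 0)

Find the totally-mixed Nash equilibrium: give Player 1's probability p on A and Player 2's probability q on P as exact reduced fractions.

P1 indiff ⇒ q·0+(1-q)·9 = q·10+(1-q)·3 ⇒ q(-10) = (1-q)(-6) ⇒ q = 3/8
P2 indiff ⇒ p·5+(1-p)·6 = p·9+(1-p)·0 ⇒ p(-4) = (1-p)(-6) ⇒ p = 3/5

P1 mixes 3/5 on A; P2 mixes 3/8 on P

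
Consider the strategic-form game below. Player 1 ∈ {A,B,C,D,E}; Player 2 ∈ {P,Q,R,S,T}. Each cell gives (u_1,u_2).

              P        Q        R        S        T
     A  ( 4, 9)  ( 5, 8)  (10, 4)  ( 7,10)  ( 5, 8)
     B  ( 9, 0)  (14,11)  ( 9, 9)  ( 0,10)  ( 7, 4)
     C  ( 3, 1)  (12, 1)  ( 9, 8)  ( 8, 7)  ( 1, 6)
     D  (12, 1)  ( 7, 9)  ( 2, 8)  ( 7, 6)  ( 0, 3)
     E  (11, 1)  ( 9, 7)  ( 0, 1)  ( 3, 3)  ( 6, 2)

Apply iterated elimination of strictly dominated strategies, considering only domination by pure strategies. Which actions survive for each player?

Survivors P1:{A,B,C} P2:{Q,R,S}

P2 drop P (S beats it: A:10>9 B:10>0 C:7>1 D:6>1 E:3>1)
P1 drop D (C beats it: Q:12>7 R:9>2 S:8>7 T:1>0)
P2 drop T (S beats it: A:10>8 B:10>4 C:7>6 E:3>2)
P1 drop E (C beats it: Q:12>9 R:9>0 S:8>3)
P1→{A,B,C} P2→{Q,R,S}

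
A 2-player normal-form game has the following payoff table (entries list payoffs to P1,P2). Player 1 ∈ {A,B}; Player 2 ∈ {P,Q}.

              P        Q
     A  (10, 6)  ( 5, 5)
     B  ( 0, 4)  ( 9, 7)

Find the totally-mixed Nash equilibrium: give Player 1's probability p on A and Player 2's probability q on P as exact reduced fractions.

p=3/4, q=2/7

P1 indiff ⇒ q·10+(1-q)·5 = q·0+(1-q)·9 ⇒ q(10) = (1-q)(4) ⇒ q = 2/7
P2 indiff ⇒ p·6+(1-p)·4 = p·5+(1-p)·7 ⇒ p(1) = (1-p)(3) ⇒ p = 3/4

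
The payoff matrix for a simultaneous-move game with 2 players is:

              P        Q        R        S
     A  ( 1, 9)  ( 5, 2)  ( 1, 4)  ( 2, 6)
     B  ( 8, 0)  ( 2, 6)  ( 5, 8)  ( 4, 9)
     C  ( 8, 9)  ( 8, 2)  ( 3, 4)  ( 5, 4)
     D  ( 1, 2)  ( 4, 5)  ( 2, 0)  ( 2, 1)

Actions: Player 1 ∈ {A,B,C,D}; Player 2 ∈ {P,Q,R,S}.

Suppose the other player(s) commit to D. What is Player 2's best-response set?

u_2(P vs D) = 2
u_2(Q vs D) = 5
u_2(R vs D) = 0
u_2(S vs D) = 1
max payoff 5 at {Q}

argmax u_2 = {Q}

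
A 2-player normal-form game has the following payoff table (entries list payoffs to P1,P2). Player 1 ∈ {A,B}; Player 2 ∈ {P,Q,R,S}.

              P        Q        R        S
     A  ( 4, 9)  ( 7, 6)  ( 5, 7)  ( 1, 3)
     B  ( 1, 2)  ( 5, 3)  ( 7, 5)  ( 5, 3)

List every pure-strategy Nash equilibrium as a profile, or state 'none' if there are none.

(A,P): NE
(A,Q): not NE [P2→P gives 9>6]
(A,R): not NE [P1→B gives 7>5; P2→P gives 9>7]
(A,S): not NE [P1→B gives 5>1; P2→P gives 9>3]
(B,P): not NE [P1→A gives 4>1; P2→R gives 5>2]
(B,Q): not NE [P1→A gives 7>5; P2→R gives 5>3]
(B,R): NE
(B,S): not NE [P2→R gives 5>3]

Nash profiles: (A,P), (B,R)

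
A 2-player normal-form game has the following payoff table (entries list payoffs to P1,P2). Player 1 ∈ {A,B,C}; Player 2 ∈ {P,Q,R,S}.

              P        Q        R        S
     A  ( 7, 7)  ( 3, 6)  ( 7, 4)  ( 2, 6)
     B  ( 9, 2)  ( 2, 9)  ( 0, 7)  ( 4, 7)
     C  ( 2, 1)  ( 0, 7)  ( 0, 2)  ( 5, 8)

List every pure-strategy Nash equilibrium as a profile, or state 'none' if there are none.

(A,P): not NE [P1→B gives 9>7]
(A,Q): not NE [P2→P gives 7>6]
(A,R): not NE [P2→P gives 7>4]
(A,S): not NE [P1→C gives 5>2; P2→P gives 7>6]
(B,P): not NE [P2→Q gives 9>2]
(B,Q): not NE [P1→A gives 3>2]
(B,R): not NE [P1→A gives 7>0; P2→Q gives 9>7]
(B,S): not NE [P1→C gives 5>4; P2→Q gives 9>7]
(C,P): not NE [P1→B gives 9>2; P2→S gives 8>1]
(C,Q): not NE [P1→A gives 3>0; P2→S gives 8>7]
(C,R): not NE [P1→A gives 7>0; P2→S gives 8>2]
(C,S): NE

NE set: (C,S)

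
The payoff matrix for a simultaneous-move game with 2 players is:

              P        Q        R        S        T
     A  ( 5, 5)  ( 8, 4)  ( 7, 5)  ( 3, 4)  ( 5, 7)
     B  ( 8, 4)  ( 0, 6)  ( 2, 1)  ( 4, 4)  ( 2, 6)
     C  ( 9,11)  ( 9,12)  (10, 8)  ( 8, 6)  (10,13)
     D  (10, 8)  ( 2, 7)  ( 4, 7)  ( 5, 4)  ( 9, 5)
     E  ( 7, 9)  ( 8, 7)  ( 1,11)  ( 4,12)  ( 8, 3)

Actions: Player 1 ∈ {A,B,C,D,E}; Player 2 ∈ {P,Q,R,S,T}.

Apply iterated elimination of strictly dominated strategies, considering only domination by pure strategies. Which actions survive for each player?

P1 drop A (C beats it: P:9>5 Q:9>8 R:10>7 S:8>3 T:10>5)
P1 drop B (C beats it: P:9>8 Q:9>0 R:10>2 S:8>4 T:10>2)
P1 drop E (C beats it: P:9>7 Q:9>8 R:10>1 S:8>4 T:10>8)
P2 drop R (P beats it: C:11>8 D:8>7)
P2 drop S (P beats it: C:11>6 D:8>4)
P1→{C,D} P2→{P,Q,T}

IESDS → P1:{C,D} P2:{P,Q,T}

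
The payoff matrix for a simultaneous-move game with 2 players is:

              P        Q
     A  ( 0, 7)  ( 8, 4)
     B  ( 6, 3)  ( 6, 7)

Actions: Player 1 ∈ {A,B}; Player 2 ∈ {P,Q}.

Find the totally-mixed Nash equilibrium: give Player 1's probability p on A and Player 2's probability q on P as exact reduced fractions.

p=4/7, q=1/4

P1 indiff ⇒ q·0+(1-q)·8 = q·6+(1-q)·6 ⇒ q(-6) = (1-q)(-2) ⇒ q = 1/4
P2 indiff ⇒ p·7+(1-p)·3 = p·4+(1-p)·7 ⇒ p(3) = (1-p)(4) ⇒ p = 4/7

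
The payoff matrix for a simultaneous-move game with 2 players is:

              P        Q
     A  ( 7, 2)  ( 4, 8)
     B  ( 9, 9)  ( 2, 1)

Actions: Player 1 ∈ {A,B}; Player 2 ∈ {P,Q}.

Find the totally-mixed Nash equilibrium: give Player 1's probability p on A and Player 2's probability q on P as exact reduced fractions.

P1 mixes 4/7 on A; P2 mixes 1/2 on P

P1 indiff ⇒ q·7+(1-q)·4 = q·9+(1-q)·2 ⇒ q(-2) = (1-q)(-2) ⇒ q = 1/2
P2 indiff ⇒ p·2+(1-p)·9 = p·8+(1-p)·1 ⇒ p(-6) = (1-p)(-8) ⇒ p = 4/7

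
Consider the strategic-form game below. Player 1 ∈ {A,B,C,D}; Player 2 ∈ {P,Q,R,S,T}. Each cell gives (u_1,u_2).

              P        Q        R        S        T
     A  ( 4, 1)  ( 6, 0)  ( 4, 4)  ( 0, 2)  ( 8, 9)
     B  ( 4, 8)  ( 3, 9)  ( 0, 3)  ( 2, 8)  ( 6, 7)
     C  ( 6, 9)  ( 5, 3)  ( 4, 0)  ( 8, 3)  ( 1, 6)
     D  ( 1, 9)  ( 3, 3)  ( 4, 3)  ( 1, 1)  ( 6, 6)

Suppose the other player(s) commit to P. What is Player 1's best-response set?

BR_1 = {C}

u_1(A vs P) = 4
u_1(B vs P) = 4
u_1(C vs P) = 6
u_1(D vs P) = 1
max payoff 6 at {C}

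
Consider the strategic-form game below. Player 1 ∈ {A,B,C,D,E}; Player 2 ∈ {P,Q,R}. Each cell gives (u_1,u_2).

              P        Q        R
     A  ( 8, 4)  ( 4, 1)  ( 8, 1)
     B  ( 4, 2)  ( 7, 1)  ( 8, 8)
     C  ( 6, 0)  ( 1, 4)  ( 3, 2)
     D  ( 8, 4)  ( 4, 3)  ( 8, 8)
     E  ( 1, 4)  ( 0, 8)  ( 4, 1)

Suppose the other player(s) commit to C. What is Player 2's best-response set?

u_2(P vs C) = 0
u_2(Q vs C) = 4
u_2(R vs C) = 2
max payoff 4 at {Q}

P2 best: {Q}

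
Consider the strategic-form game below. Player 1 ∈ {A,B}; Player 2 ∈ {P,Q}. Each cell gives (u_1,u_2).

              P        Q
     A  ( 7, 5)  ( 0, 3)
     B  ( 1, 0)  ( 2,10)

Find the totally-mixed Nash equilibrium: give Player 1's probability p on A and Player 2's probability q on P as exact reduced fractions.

P1 mixes 5/6 on A; P2 mixes 1/4 on P

P1 indiff ⇒ q·7+(1-q)·0 = q·1+(1-q)·2 ⇒ q(6) = (1-q)(2) ⇒ q = 1/4
P2 indiff ⇒ p·5+(1-p)·0 = p·3+(1-p)·10 ⇒ p(2) = (1-p)(10) ⇒ p = 5/6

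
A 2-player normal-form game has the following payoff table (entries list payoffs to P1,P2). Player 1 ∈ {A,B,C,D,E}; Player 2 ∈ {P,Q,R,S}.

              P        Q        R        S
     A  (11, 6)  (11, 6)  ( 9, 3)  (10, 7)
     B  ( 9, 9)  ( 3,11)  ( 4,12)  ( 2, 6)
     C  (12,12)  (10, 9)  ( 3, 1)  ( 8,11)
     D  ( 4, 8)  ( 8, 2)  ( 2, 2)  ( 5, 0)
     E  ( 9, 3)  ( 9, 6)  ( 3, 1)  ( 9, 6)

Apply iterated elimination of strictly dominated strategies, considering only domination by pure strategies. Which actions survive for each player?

P1 drop B (A beats it: P:11>9 Q:11>3 R:9>4 S:10>2)
P1 drop D (A beats it: P:11>4 Q:11>8 R:9>2 S:10>5)
P1 drop E (A beats it: P:11>9 Q:11>9 R:9>3 S:10>9)
P2 drop Q (S beats it: A:7>6 C:11>9)
P2 drop R (P beats it: A:6>3 C:12>1)
P1→{A,C} P2→{P,S}

Remaining: P1:{A,C} P2:{P,S}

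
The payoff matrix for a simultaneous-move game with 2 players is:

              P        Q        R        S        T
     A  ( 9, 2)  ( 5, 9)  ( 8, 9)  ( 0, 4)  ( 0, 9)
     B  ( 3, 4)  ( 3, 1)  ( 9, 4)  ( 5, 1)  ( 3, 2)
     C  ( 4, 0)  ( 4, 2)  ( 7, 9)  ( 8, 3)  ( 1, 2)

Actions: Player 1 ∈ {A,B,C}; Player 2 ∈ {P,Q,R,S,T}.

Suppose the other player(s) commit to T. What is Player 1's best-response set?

u_1(A vs T) = 0
u_1(B vs T) = 3
u_1(C vs T) = 1
max payoff 3 at {B}

BR_1 = {B}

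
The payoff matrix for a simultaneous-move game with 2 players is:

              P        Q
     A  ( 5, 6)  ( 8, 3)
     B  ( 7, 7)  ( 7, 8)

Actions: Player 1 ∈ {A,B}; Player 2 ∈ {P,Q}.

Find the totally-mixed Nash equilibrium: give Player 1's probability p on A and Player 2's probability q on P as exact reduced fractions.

(p,q) = (1/4, 1/3)

P1 indiff ⇒ q·5+(1-q)·8 = q·7+(1-q)·7 ⇒ q(-2) = (1-q)(-1) ⇒ q = 1/3
P2 indiff ⇒ p·6+(1-p)·7 = p·3+(1-p)·8 ⇒ p(3) = (1-p)(1) ⇒ p = 1/4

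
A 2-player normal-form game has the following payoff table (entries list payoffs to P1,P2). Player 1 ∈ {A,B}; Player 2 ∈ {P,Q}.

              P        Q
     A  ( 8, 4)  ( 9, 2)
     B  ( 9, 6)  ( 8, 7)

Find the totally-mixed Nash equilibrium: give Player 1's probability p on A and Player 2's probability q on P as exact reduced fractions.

P1 indiff ⇒ q·8+(1-q)·9 = q·9+(1-q)·8 ⇒ q(-1) = (1-q)(-1) ⇒ q = 1/2
P2 indiff ⇒ p·4+(1-p)·6 = p·2+(1-p)·7 ⇒ p(2) = (1-p)(1) ⇒ p = 1/3

P1 mixes 1/3 on A; P2 mixes 1/2 on P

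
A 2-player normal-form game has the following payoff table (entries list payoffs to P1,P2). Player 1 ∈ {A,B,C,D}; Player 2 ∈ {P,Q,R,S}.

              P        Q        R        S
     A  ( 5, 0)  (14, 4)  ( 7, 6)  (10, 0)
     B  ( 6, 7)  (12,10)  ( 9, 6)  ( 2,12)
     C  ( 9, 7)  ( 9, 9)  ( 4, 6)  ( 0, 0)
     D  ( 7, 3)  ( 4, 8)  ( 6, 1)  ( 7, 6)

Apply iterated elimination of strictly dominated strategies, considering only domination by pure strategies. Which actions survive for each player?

Survivors P1:{A,B} P2:{Q,R,S}

P2 drop P (Q beats it: A:4>0 B:10>7 C:9>7 D:8>3)
P1 drop C (A beats it: Q:14>9 R:7>4 S:10>0)
P1 drop D (A beats it: Q:14>4 R:7>6 S:10>7)
P1→{A,B} P2→{Q,R,S}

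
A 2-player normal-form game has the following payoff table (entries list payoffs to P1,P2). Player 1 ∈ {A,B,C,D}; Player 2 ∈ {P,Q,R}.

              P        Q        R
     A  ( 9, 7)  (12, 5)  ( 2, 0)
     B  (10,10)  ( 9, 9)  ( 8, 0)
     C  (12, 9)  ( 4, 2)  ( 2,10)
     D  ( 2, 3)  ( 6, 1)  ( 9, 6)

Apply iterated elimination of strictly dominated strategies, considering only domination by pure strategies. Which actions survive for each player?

Survivors P1:{B,C,D} P2:{P,R}

P2 drop Q (P beats it: A:7>5 B:10>9 C:9>2 D:3>1)
P1 drop A (B beats it: P:10>9 R:8>2)
P1→{B,C,D} P2→{P,R}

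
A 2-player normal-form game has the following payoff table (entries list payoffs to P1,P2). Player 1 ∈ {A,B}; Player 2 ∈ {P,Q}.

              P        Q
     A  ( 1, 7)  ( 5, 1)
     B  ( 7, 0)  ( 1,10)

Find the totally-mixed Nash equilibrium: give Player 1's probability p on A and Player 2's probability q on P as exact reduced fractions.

P1 mixes 5/8 on A; P2 mixes 2/5 on P

P1 indiff ⇒ q·1+(1-q)·5 = q·7+(1-q)·1 ⇒ q(-6) = (1-q)(-4) ⇒ q = 2/5
P2 indiff ⇒ p·7+(1-p)·0 = p·1+(1-p)·10 ⇒ p(6) = (1-p)(10) ⇒ p = 5/8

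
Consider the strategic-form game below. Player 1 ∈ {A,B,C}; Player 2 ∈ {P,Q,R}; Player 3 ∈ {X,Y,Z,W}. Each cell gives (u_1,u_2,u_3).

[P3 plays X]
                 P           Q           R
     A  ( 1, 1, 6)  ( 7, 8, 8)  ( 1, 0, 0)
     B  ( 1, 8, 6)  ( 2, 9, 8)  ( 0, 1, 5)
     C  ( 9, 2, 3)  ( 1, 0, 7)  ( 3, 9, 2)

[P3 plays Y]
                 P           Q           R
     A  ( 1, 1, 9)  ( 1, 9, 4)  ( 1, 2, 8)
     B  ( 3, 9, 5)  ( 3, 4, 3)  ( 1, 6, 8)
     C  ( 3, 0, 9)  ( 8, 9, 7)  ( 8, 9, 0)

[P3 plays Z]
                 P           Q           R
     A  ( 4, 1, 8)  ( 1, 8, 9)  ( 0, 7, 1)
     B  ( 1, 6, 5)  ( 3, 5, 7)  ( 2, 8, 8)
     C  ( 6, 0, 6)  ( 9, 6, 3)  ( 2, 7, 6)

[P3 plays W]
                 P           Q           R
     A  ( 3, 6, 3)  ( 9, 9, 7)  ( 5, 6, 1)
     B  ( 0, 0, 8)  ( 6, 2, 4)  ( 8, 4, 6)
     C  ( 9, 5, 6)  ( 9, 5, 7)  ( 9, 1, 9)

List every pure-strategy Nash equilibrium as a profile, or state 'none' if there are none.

Nash profiles: (B,R,Z), (C,Q,Y), (C,Q,W)

(A,P,X): not NE [P1→C gives 9>1; P2→Q gives 8>1; P3→Y gives 9>6]
(A,P,Y): not NE [P1→C gives 3>1; P2→Q gives 9>1]
(A,P,Z): not NE [P1→C gives 6>4; P2→Q gives 8>1; P3→Y gives 9>8]
(A,P,W): not NE [P1→C gives 9>3; P2→Q gives 9>6; P3→Y gives 9>3]
(A,Q,X): not NE [P3→Z gives 9>8]
(A,Q,Y): not NE [P1→C gives 8>1; P3→Z gives 9>4]
(A,Q,Z): not NE [P1→C gives 9>1]
(A,Q,W): not NE [P3→Z gives 9>7]
(A,R,X): not NE [P1→C gives 3>1; P2→Q gives 8>0; P3→Y gives 8>0]
(A,R,Y): not NE [P1→C gives 8>1; P2→Q gives 9>2]
(A,R,Z): not NE [P1→C gives 2>0; P2→Q gives 8>7; P3→Y gives 8>1]
(A,R,W): not NE [P1→C gives 9>5; P2→Q gives 9>6; P3→Y gives 8>1]
(B,P,X): not NE [P1→C gives 9>1; P2→Q gives 9>8; P3→W gives 8>6]
(B,P,Y): not NE [P3→W gives 8>5]
(B,P,Z): not NE [P1→C gives 6>1; P2→R gives 8>6; P3→W gives 8>5]
(B,P,W): not NE [P1→C gives 9>0; P2→R gives 4>0]
(B,Q,X): not NE [P1→A gives 7>2]
(B,Q,Y): not NE [P1→C gives 8>3; P2→P gives 9>4; P3→X gives 8>3]
(B,Q,Z): not NE [P1→C gives 9>3; P2→R gives 8>5; P3→X gives 8>7]
(B,Q,W): not NE [P1→C gives 9>6; P2→R gives 4>2; P3→X gives 8>4]
(B,R,X): not NE [P1→C gives 3>0; P2→Q gives 9>1; P3→Z gives 8>5]
(B,R,Y): not NE [P1→C gives 8>1; P2→P gives 9>6]
(B,R,Z): NE
(B,R,W): not NE [P1→C gives 9>8; P3→Z gives 8>6]
(C,P,X): not NE [P2→R gives 9>2; P3→Y gives 9>3]
(C,P,Y): not NE [P2→R gives 9>0]
(C,P,Z): not NE [P2→R gives 7>0; P3→Y gives 9>6]
(C,P,W): not NE [P3→Y gives 9>6]
(C,Q,X): not NE [P1→A gives 7>1; P2→R gives 9>0]
(C,Q,Y): NE
(C,Q,Z): not NE [P2→R gives 7>6; P3→W gives 7>3]
(C,Q,W): NE
(C,R,X): not NE [P3→W gives 9>2]
(C,R,Y): not NE [P3→W gives 9>0]
(C,R,Z): not NE [P3→W gives 9>6]
(C,R,W): not NE [P2→Q gives 5>1]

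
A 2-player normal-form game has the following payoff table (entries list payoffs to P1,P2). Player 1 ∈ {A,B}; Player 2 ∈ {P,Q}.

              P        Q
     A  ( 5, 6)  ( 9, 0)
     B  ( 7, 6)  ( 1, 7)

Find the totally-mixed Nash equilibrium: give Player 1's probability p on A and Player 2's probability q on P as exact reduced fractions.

(p,q) = (1/7, 4/5)

P1 indiff ⇒ q·5+(1-q)·9 = q·7+(1-q)·1 ⇒ q(-2) = (1-q)(-8) ⇒ q = 4/5
P2 indiff ⇒ p·6+(1-p)·6 = p·0+(1-p)·7 ⇒ p(6) = (1-p)(1) ⇒ p = 1/7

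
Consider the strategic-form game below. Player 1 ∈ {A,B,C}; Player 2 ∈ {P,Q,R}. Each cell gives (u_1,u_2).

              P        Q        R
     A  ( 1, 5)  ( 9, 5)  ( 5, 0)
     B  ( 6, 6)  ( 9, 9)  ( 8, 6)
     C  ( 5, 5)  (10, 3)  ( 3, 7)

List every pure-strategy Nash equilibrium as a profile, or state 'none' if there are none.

(A,P): not NE [P1→B gives 6>1]
(A,Q): not NE [P1→C gives 10>9]
(A,R): not NE [P1→B gives 8>5; P2→Q gives 5>0]
(B,P): not NE [P2→Q gives 9>6]
(B,Q): not NE [P1→C gives 10>9]
(B,R): not NE [P2→Q gives 9>6]
(C,P): not NE [P1→B gives 6>5; P2→R gives 7>5]
(C,Q): not NE [P2→R gives 7>3]
(C,R): not NE [P1→B gives 8>3]

Equilibria: none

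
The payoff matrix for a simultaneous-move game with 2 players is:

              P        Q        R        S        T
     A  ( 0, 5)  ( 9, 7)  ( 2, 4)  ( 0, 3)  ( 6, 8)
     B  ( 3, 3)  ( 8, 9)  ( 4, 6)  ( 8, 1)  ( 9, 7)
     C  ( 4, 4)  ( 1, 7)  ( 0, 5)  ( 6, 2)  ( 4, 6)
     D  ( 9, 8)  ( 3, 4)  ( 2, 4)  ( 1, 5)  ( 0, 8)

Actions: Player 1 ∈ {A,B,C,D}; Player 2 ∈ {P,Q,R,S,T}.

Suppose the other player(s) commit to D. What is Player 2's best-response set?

P2 best: {P,T}

u_2(P vs D) = 8
u_2(Q vs D) = 4
u_2(R vs D) = 4
u_2(S vs D) = 5
u_2(T vs D) = 8
max payoff 8 at {P,T}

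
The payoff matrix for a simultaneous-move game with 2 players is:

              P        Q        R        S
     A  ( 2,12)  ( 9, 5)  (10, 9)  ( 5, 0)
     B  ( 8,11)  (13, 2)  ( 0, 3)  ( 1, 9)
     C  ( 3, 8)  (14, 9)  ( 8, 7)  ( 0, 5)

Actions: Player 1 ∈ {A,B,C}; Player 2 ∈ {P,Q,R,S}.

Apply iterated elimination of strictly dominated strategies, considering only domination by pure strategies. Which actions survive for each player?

Survivors P1:{B,C} P2:{P,Q}

P2 drop R (P beats it: A:12>9 B:11>3 C:8>7)
P2 drop S (P beats it: A:12>0 B:11>9 C:8>5)
P1 drop A (B beats it: P:8>2 Q:13>9)
P1→{B,C} P2→{P,Q}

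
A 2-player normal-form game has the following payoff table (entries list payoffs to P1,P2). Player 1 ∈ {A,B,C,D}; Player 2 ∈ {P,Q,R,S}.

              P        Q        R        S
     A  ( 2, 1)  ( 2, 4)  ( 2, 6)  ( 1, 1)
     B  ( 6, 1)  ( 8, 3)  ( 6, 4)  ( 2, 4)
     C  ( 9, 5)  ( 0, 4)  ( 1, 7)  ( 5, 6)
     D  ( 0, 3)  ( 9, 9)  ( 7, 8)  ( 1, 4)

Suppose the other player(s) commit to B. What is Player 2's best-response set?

BR_2 = {R,S}

u_2(P vs B) = 1
u_2(Q vs B) = 3
u_2(R vs B) = 4
u_2(S vs B) = 4
max payoff 4 at {R,S}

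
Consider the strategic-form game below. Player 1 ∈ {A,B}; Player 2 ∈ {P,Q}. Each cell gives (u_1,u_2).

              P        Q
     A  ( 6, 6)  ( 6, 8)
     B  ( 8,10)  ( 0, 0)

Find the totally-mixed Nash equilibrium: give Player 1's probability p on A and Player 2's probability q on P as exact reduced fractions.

P1 indiff ⇒ q·6+(1-q)·6 = q·8+(1-q)·0 ⇒ q(-2) = (1-q)(-6) ⇒ q = 3/4
P2 indiff ⇒ p·6+(1-p)·10 = p·8+(1-p)·0 ⇒ p(-2) = (1-p)(-10) ⇒ p = 5/6

p=5/6, q=3/4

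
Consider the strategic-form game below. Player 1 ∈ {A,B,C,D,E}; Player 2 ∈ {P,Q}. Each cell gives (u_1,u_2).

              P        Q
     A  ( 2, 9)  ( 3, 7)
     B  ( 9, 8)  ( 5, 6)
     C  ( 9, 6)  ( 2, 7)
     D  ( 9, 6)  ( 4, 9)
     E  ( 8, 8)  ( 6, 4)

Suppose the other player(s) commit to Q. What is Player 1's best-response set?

argmax u_1 = {E}

u_1(A vs Q) = 3
u_1(B vs Q) = 5
u_1(C vs Q) = 2
u_1(D vs Q) = 4
u_1(E vs Q) = 6
max payoff 6 at {E}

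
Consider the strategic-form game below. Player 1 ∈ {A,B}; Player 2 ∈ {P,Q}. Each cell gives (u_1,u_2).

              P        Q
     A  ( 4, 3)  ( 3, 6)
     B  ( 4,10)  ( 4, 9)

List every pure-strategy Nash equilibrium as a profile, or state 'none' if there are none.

PSNE = {(B,P)}

(A,P): not NE [P2→Q gives 6>3]
(A,Q): not NE [P1→B gives 4>3]
(B,P): NE
(B,Q): not NE [P2→P gives 10>9]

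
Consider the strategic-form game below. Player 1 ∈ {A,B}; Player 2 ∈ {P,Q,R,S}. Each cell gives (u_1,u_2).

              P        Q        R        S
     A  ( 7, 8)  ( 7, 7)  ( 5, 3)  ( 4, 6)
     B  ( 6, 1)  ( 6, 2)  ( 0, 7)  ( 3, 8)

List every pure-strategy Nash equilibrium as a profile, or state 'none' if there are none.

(A,P): NE
(A,Q): not NE [P2→P gives 8>7]
(A,R): not NE [P2→P gives 8>3]
(A,S): not NE [P2→P gives 8>6]
(B,P): not NE [P1→A gives 7>6; P2→S gives 8>1]
(B,Q): not NE [P1→A gives 7>6; P2→S gives 8>2]
(B,R): not NE [P1→A gives 5>0; P2→S gives 8>7]
(B,S): not NE [P1→A gives 4>3]

Nash profiles: (A,P)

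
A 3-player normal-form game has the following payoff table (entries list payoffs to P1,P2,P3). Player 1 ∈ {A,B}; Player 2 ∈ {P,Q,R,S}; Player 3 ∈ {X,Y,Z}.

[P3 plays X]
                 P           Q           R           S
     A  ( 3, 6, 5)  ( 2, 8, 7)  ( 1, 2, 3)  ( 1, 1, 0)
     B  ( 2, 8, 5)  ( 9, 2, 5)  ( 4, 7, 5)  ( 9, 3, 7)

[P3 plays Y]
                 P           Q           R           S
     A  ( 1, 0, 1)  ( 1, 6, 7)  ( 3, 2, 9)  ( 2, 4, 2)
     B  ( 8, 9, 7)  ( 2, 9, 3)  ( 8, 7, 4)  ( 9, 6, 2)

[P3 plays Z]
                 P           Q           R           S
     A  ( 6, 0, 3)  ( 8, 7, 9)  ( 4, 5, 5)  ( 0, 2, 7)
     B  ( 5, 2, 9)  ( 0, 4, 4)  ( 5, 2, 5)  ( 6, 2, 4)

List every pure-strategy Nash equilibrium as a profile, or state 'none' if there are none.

(A,P,X): not NE [P2→Q gives 8>6]
(A,P,Y): not NE [P1→B gives 8>1; P2→Q gives 6>0; P3→X gives 5>1]
(A,P,Z): not NE [P2→Q gives 7>0; P3→X gives 5>3]
(A,Q,X): not NE [P1→B gives 9>2; P3→Z gives 9>7]
(A,Q,Y): not NE [P1→B gives 2>1; P3→Z gives 9>7]
(A,Q,Z): NE
(A,R,X): not NE [P1→B gives 4>1; P2→Q gives 8>2; P3→Y gives 9>3]
(A,R,Y): not NE [P1→B gives 8>3; P2→Q gives 6>2]
(A,R,Z): not NE [P1→B gives 5>4; P2→Q gives 7>5; P3→Y gives 9>5]
(A,S,X): not NE [P1→B gives 9>1; P2→Q gives 8>1; P3→Z gives 7>0]
(A,S,Y): not NE [P1→B gives 9>2; P2→Q gives 6>4; P3→Z gives 7>2]
(A,S,Z): not NE [P1→B gives 6>0; P2→Q gives 7>2]
(B,P,X): not NE [P1→A gives 3>2; P3→Z gives 9>5]
(B,P,Y): not NE [P3→Z gives 9>7]
(B,P,Z): not NE [P1→A gives 6>5; P2→Q gives 4>2]
(B,Q,X): not NE [P2→P gives 8>2]
(B,Q,Y): not NE [P3→X gives 5>3]
(B,Q,Z): not NE [P1→A gives 8>0; P3→X gives 5>4]
(B,R,X): not NE [P2→P gives 8>7]
(B,R,Y): not NE [P2→Q gives 9>7; P3→Z gives 5>4]
(B,R,Z): not NE [P2→Q gives 4>2]
(B,S,X): not NE [P2→P gives 8>3]
(B,S,Y): not NE [P2→Q gives 9>6; P3→X gives 7>2]
(B,S,Z): not NE [P2→Q gives 4>2; P3→X gives 7>4]

Nash profiles: (A,Q,Z)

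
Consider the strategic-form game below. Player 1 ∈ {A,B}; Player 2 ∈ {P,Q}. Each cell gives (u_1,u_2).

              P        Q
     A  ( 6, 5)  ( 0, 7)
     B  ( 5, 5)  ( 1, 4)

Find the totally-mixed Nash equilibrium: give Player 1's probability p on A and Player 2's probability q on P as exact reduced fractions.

P1 mixes 1/3 on A; P2 mixes 1/2 on P

P1 indiff ⇒ q·6+(1-q)·0 = q·5+(1-q)·1 ⇒ q(1) = (1-q)(1) ⇒ q = 1/2
P2 indiff ⇒ p·5+(1-p)·5 = p·7+(1-p)·4 ⇒ p(-2) = (1-p)(-1) ⇒ p = 1/3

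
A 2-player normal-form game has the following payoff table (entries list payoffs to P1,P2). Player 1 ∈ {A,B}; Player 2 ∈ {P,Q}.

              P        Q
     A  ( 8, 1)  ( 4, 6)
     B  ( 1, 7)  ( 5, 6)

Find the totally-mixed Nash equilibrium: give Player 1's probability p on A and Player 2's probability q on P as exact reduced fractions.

P1 indiff ⇒ q·8+(1-q)·4 = q·1+(1-q)·5 ⇒ q(7) = (1-q)(1) ⇒ q = 1/8
P2 indiff ⇒ p·1+(1-p)·7 = p·6+(1-p)·6 ⇒ p(-5) = (1-p)(-1) ⇒ p = 1/6

P1 mixes 1/6 on A; P2 mixes 1/8 on P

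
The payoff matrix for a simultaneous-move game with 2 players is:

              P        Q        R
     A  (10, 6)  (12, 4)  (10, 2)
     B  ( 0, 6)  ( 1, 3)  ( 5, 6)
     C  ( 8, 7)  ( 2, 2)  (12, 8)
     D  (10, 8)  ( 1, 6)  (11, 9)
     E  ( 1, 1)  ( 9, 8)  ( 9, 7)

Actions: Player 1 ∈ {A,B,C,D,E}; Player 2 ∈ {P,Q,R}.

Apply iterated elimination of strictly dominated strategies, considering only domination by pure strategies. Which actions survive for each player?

P1 drop B (A beats it: P:10>0 Q:12>1 R:10>5)
P1 drop E (A beats it: P:10>1 Q:12>9 R:10>9)
P2 drop Q (P beats it: A:6>4 C:7>2 D:8>6)
P1→{A,C,D} P2→{P,R}

Remaining: P1:{A,C,D} P2:{P,R}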